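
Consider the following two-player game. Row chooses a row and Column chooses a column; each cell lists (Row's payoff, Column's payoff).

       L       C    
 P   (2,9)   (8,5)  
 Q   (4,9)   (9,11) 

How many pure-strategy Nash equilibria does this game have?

(Q, C): Row gets 9 (best alternative 8); Column gets 11 (best alternative 9). Neither deviates — NE.
(P, L) is not a NE: Row would switch to Q (4 > 2).
No other cell survives both best-response checks, so there is 1 pure NE.

1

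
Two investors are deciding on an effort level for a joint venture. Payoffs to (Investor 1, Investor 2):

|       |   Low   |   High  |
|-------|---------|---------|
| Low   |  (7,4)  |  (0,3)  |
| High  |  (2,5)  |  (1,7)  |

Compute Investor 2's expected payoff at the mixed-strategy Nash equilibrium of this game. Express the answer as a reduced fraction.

Investor 1 mixes with probability p on Low, chosen so Investor 2 is indifferent: 4p + 5(1−p) = 3p + 7(1−p) gives p = 2/3.
Investor 2's expected payoff is 4·2/3 + 5·1/3 = 13/3.

13/3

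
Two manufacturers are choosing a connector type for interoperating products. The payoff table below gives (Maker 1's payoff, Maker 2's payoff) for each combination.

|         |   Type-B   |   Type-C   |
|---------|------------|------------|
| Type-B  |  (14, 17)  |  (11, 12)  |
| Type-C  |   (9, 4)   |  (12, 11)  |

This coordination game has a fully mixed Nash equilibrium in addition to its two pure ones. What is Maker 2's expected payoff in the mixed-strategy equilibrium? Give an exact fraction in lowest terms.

Maker 1 mixes with probability p on Type-B, chosen so Maker 2 is indifferent: 17p + 4(1−p) = 12p + 11(1−p) gives p = 7/12.
Maker 2's expected payoff is 17·7/12 + 4·5/12 = 139/12.

139/12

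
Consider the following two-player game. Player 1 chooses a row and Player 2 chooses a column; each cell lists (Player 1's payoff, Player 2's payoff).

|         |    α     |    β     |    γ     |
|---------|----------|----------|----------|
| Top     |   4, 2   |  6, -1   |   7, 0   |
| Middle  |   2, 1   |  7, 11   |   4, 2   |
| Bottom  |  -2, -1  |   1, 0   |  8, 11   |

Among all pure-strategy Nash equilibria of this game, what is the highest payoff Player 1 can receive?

8

(Top, α) is a pure NE (Player 1: 4 ≥ 2; Player 2: 2 ≥ 0). Player 1 gets 4.
(Middle, β) is a pure NE (Player 1: 7 ≥ 6; Player 2: 11 ≥ 2). Player 1 gets 7.
(Bottom, γ) is a pure NE (Player 1: 8 ≥ 7; Player 2: 11 ≥ 0). Player 1 gets 8.
Every other cell has a profitable deviation for at least one player. Highest of {4, 7, 8} is 8.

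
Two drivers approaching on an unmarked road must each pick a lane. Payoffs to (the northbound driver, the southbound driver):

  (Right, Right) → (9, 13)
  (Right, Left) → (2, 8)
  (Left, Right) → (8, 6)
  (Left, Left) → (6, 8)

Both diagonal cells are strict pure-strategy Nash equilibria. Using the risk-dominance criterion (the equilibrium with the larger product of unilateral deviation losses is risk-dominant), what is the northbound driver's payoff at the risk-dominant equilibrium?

At both Right: the northbound driver loses 9 − 8 = 1 by deviating; the southbound driver loses 13 − 8 = 5. Product = 1·5 = 5.
At both Left: the northbound driver loses 6 − 2 = 4 by deviating; the southbound driver loses 8 − 6 = 2. Product = 4·2 = 8.
8 > 5, so both Left is risk-dominant. The northbound driver's payoff there is 6.

6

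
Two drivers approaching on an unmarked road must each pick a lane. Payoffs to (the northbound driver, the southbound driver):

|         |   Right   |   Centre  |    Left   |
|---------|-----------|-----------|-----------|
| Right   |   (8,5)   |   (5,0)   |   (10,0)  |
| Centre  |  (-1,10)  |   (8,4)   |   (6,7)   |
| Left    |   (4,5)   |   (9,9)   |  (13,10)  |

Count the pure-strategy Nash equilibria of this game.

2

Both Right: the northbound driver gets 8 (best alternative 4); the southbound driver gets 5 (best alternative 0). Neither deviates — NE.
Both Left: the northbound driver gets 13 (best alternative 10); the southbound driver gets 10 (best alternative 9). Neither deviates — NE.
Both Centre is not a NE: the northbound driver would switch to Left (9 > 8).
No other cell survives both best-response checks, so there are 2 pure NE.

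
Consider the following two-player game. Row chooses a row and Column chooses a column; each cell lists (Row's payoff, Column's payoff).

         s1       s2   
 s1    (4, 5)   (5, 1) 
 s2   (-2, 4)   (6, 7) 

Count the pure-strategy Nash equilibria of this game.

Both s1: Row gets 4 (best alternative -2); Column gets 5 (best alternative 1). Neither deviates — NE.
Both s2: Row gets 6 (best alternative 5); Column gets 7 (best alternative 4). Neither deviates — NE.
(s1, s2) is not a NE: Row would switch to s2 (6 > 5).
No other cell survives both best-response checks, so there are 2 pure NE.

2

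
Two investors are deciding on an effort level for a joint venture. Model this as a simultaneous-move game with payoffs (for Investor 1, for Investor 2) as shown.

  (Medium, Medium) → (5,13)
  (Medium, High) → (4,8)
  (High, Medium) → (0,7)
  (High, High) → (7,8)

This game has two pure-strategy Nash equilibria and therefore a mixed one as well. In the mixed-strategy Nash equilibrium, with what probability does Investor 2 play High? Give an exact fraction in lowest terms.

Investor 2's mix q on Medium must make Investor 1 indifferent between Medium and High.
Investor 1's payoff from Medium: 5q + 4(1−q). From High: 0q + 7(1−q).
Set equal: 5q = 3(1−q) → q = 3/8.
Probability on High is 1 − 3/8 = 5/8.

5/8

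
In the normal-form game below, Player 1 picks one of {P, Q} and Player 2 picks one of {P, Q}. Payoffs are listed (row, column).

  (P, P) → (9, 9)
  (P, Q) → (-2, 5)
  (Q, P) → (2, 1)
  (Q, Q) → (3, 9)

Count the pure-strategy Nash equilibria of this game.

2

Both P: Player 1 gets 9 (best alternative 2); Player 2 gets 9 (best alternative 5). Neither deviates — NE.
Both Q: Player 1 gets 3 (best alternative -2); Player 2 gets 9 (best alternative 1). Neither deviates — NE.
(Q, P) is not a NE: Player 1 would switch to P (9 > 2).
No other cell survives both best-response checks, so there are 2 pure NE.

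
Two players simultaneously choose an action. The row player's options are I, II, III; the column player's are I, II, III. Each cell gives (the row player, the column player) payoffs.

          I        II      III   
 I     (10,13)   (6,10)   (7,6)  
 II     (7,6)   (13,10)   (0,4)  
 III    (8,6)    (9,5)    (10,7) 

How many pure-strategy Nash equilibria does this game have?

Both I: the row player gets 10 (best alternative 8); the column player gets 13 (best alternative 10). Neither deviates — NE.
Both II: the row player gets 13 (best alternative 9); the column player gets 10 (best alternative 6). Neither deviates — NE.
Both III: the row player gets 10 (best alternative 7); the column player gets 7 (best alternative 6). Neither deviates — NE.
(II, III) is not a NE: the row player would switch to III (10 > 0).
No other cell survives both best-response checks, so there are 3 pure NE.

3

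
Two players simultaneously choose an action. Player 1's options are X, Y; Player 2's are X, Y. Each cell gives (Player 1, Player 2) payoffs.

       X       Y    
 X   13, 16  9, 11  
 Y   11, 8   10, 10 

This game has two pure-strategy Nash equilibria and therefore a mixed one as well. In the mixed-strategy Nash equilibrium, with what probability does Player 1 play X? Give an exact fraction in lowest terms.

2/7

Player 1's mix p on X must make Player 2 indifferent between X and Y.
Player 2's payoff from X: 16p + 8(1−p). From Y: 11p + 10(1−p).
Set equal: 5p = 2(1−p) → p = 2/7.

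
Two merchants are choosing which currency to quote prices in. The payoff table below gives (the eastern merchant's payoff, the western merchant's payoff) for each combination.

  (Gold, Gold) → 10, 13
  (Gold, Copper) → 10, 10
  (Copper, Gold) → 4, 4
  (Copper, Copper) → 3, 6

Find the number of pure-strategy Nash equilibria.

Both Gold: the eastern merchant gets 10 (best alternative 4); the western merchant gets 13 (best alternative 10). Neither deviates — NE.
Both Copper is not a NE: the eastern merchant would switch to Gold (10 > 3).
No other cell survives both best-response checks, so there is 1 pure NE.

1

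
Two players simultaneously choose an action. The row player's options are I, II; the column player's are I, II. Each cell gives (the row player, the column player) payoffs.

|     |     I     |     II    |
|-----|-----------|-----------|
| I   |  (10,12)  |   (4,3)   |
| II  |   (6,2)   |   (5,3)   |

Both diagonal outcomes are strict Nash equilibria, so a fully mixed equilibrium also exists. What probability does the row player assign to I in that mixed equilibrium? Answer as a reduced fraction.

The row player's mix p on I must make the column player indifferent between I and II.
The column player's payoff from I: 12p + 2(1−p). From II: 3p + 3(1−p).
Set equal: 9p = 1(1−p) → p = 1/10.

1/10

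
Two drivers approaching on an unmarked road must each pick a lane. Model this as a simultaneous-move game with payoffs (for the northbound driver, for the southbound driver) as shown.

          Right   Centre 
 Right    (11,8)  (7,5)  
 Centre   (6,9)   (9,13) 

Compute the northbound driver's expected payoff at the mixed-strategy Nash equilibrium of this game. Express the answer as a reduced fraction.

The southbound driver mixes with probability q on Right, chosen so the northbound driver is indifferent: 11q + 7(1−q) = 6q + 9(1−q) gives q = 2/7.
The northbound driver's expected payoff (from either row, since indifferent) is 11·2/7 + 7·5/7 = 57/7.

57/7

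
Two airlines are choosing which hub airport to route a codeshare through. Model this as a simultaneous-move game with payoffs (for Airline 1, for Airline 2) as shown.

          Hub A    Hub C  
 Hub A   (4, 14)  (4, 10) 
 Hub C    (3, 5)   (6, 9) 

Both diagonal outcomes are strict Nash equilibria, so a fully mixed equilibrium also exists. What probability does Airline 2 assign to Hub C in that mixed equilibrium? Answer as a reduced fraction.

Airline 2's mix q on Hub A must make Airline 1 indifferent between Hub A and Hub C.
Airline 1's payoff from Hub A: 4q + 4(1−q). From Hub C: 3q + 6(1−q).
Set equal: 1q = 2(1−q) → q = 2/3.
Probability on Hub C is 1 − 2/3 = 1/3.

1/3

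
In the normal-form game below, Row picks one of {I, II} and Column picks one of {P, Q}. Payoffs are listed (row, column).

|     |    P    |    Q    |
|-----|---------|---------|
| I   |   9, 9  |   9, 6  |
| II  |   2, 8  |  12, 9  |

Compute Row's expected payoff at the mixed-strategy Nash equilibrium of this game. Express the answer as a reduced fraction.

Column mixes with probability q on P, chosen so Row is indifferent: 9q + 9(1−q) = 2q + 12(1−q) gives q = 3/10.
Row's expected payoff (from either row, since indifferent) is 9·3/10 + 9·7/10 = 9.

9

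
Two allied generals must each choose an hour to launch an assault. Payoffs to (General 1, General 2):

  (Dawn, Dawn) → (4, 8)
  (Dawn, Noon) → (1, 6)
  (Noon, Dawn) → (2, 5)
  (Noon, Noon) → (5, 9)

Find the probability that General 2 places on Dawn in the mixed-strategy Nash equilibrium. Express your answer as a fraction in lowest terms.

2/3

General 2's mix q on Dawn must make General 1 indifferent between Dawn and Noon.
General 1's payoff from Dawn: 4q + 1(1−q). From Noon: 2q + 5(1−q).
Set equal: 2q = 4(1−q) → q = 4/6 = 2/3.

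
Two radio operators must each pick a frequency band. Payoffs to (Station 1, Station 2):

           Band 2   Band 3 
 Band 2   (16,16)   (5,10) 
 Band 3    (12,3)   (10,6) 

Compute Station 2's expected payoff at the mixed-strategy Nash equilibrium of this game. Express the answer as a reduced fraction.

Station 1 mixes with probability p on Band 2, chosen so Station 2 is indifferent: 16p + 3(1−p) = 10p + 6(1−p) gives p = 1/3.
Station 2's expected payoff is 16·1/3 + 3·2/3 = 22/3.

22/3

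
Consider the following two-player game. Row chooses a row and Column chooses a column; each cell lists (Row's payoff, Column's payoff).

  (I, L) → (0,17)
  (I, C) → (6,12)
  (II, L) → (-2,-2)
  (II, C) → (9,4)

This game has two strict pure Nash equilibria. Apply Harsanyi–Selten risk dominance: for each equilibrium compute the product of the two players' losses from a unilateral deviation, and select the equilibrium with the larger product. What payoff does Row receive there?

9

At (I, L): Row loses 0 − (-2) = 2 by deviating; Column loses 17 − 12 = 5. Product = 2·5 = 10.
At (II, C): Row loses 9 − 6 = 3 by deviating; Column loses 4 − (-2) = 6. Product = 3·6 = 18.
18 > 10, so (II, C) is risk-dominant. Row's payoff there is 9.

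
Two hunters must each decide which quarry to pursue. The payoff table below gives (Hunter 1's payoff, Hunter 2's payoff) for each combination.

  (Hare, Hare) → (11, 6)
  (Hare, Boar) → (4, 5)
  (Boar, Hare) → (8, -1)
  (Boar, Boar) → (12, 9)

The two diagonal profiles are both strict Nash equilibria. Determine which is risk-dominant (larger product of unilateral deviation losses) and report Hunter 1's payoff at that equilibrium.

At both Hare: Hunter 1 loses 11 − 8 = 3 by deviating; Hunter 2 loses 6 − 5 = 1. Product = 3·1 = 3.
At both Boar: Hunter 1 loses 12 − 4 = 8 by deviating; Hunter 2 loses 9 − (-1) = 10. Product = 8·10 = 80.
80 > 3, so both Boar is risk-dominant. Hunter 1's payoff there is 12.

12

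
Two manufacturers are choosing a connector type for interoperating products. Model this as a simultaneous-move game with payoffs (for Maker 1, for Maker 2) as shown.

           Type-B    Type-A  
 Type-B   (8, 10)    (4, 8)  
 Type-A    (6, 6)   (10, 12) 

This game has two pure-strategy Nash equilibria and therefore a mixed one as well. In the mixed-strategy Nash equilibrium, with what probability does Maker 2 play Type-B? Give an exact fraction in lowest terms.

Maker 2's mix q on Type-B must make Maker 1 indifferent between Type-B and Type-A.
Maker 1's payoff from Type-B: 8q + 4(1−q). From Type-A: 6q + 10(1−q).
Set equal: 2q = 6(1−q) → q = 6/8 = 3/4.

3/4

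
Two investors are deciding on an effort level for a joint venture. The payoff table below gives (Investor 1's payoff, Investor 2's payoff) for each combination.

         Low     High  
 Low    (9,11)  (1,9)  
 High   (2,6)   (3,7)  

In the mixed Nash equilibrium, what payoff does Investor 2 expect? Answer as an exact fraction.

23/3

Investor 1 mixes with probability p on Low, chosen so Investor 2 is indifferent: 11p + 6(1−p) = 9p + 7(1−p) gives p = 1/3.
Investor 2's expected payoff is 11·1/3 + 6·2/3 = 23/3.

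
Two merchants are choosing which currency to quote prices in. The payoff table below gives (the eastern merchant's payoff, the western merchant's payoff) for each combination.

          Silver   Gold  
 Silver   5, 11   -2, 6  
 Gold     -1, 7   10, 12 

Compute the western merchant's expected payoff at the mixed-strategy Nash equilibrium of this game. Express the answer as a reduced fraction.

The eastern merchant mixes with probability p on Silver, chosen so the western merchant is indifferent: 11p + 7(1−p) = 6p + 12(1−p) gives p = 1/2.
The western merchant's expected payoff is 11·1/2 + 7·1/2 = 9.

9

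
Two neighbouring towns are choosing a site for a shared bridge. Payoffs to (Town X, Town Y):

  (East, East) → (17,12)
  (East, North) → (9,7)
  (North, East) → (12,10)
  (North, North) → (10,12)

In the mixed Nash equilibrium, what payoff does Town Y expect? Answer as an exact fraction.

Town X mixes with probability p on East, chosen so Town Y is indifferent: 12p + 10(1−p) = 7p + 12(1−p) gives p = 2/7.
Town Y's expected payoff is 12·2/7 + 10·5/7 = 74/7.

74/7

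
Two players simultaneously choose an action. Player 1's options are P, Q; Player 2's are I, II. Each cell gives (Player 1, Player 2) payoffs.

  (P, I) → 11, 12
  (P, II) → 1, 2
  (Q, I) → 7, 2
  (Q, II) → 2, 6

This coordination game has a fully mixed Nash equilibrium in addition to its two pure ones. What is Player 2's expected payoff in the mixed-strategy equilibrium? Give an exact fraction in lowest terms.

Player 1 mixes with probability p on P, chosen so Player 2 is indifferent: 12p + 2(1−p) = 2p + 6(1−p) gives p = 2/7.
Player 2's expected payoff is 12·2/7 + 2·5/7 = 34/7.

34/7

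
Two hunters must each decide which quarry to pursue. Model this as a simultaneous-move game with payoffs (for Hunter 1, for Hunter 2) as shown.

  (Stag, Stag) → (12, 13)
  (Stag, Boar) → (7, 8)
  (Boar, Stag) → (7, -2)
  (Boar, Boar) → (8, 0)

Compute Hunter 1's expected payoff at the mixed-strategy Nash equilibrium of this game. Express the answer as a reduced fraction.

Hunter 2 mixes with probability q on Stag, chosen so Hunter 1 is indifferent: 12q + 7(1−q) = 7q + 8(1−q) gives q = 1/6.
Hunter 1's expected payoff (from either row, since indifferent) is 12·1/6 + 7·5/6 = 47/6.

47/6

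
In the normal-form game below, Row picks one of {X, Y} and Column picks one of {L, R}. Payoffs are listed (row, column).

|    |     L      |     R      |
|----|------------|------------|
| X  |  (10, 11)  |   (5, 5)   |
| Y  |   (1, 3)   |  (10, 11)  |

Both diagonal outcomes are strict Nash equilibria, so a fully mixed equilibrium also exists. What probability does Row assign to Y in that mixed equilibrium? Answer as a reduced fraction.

Row's mix p on X must make Column indifferent between L and R.
Column's payoff from L: 11p + 3(1−p). From R: 5p + 11(1−p).
Set equal: 6p = 8(1−p) → p = 8/14 = 4/7.
Probability on Y is 1 − 4/7 = 3/7.

3/7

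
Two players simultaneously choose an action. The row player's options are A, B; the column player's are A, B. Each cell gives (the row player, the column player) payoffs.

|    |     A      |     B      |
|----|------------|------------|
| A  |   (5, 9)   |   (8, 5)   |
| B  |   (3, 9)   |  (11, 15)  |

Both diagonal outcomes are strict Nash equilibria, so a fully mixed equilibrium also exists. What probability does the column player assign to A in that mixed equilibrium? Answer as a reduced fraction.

The column player's mix q on A must make the row player indifferent between A and B.
The row player's payoff from A: 5q + 8(1−q). From B: 3q + 11(1−q).
Set equal: 2q = 3(1−q) → q = 3/5.

3/5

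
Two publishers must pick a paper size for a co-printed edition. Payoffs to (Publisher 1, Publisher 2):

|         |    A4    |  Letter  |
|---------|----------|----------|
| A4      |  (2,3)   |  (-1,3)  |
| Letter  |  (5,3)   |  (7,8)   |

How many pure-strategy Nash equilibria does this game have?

1

Both Letter: Publisher 1 gets 7 (best alternative -1); Publisher 2 gets 8 (best alternative 3). Neither deviates — NE.
Both A4 is not a NE: Publisher 1 would switch to Letter (5 > 2).
No other cell survives both best-response checks, so there is 1 pure NE.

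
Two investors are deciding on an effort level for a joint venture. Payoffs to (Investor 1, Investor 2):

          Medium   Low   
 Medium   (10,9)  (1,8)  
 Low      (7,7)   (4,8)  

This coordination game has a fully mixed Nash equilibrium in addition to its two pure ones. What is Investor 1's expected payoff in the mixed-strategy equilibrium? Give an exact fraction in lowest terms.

Investor 2 mixes with probability q on Medium, chosen so Investor 1 is indifferent: 10q + 1(1−q) = 7q + 4(1−q) gives q = 1/2.
Investor 1's expected payoff (from either row, since indifferent) is 10·1/2 + 1·1/2 = 11/2.

11/2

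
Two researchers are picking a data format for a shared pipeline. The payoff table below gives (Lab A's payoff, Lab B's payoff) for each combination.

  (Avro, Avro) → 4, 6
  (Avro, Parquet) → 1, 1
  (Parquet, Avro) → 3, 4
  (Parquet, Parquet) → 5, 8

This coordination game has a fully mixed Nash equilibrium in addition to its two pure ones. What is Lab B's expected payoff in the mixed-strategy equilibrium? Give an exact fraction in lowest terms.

44/9

Lab A mixes with probability p on Avro, chosen so Lab B is indifferent: 6p + 4(1−p) = 1p + 8(1−p) gives p = 4/9.
Lab B's expected payoff is 6·4/9 + 4·5/9 = 44/9.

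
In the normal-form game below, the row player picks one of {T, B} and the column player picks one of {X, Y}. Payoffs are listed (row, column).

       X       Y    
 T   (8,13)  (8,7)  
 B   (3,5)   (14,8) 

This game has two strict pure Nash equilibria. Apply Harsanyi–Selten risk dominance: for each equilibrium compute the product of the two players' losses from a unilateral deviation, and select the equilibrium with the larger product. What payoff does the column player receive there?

13

At (T, X): the row player loses 8 − 3 = 5 by deviating; the column player loses 13 − 7 = 6. Product = 5·6 = 30.
At (B, Y): the row player loses 14 − 8 = 6 by deviating; the column player loses 8 − 5 = 3. Product = 6·3 = 18.
30 > 18, so (T, X) is risk-dominant. The column player's payoff there is 13.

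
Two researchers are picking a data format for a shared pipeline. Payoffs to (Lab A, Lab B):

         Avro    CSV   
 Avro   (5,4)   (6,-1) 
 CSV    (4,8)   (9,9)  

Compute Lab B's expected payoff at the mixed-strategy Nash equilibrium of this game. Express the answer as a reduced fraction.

22/3

Lab A mixes with probability p on Avro, chosen so Lab B is indifferent: 4p + 8(1−p) = (-1)p + 9(1−p) gives p = 1/6.
Lab B's expected payoff is 4·1/6 + 8·5/6 = 22/3.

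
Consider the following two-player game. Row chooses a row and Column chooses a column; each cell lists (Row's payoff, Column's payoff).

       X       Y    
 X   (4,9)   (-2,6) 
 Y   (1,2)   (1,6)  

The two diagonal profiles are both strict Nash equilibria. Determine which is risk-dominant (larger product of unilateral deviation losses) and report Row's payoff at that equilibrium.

At both X: Row loses 4 − 1 = 3 by deviating; Column loses 9 − 6 = 3. Product = 3·3 = 9.
At both Y: Row loses 1 − (-2) = 3 by deviating; Column loses 6 − 2 = 4. Product = 3·4 = 12.
12 > 9, so both Y is risk-dominant. Row's payoff there is 1.

1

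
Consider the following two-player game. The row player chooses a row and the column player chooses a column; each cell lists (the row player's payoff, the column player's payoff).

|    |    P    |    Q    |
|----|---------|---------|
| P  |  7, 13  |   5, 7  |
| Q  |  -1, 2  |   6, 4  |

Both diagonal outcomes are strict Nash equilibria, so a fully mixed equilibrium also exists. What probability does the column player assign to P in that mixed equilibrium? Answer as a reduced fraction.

The column player's mix q on P must make the row player indifferent between P and Q.
The row player's payoff from P: 7q + 5(1−q). From Q: (-1)q + 6(1−q).
Set equal: 8q = 1(1−q) → q = 1/9.

1/9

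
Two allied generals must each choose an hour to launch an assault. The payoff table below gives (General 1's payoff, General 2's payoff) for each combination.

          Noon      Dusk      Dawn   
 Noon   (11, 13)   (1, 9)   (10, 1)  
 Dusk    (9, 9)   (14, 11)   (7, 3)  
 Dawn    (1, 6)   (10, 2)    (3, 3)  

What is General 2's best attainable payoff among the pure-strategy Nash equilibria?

13

Both Noon is a pure NE (General 1: 11 ≥ 9; General 2: 13 ≥ 9). General 2 gets 13.
Both Dusk is a pure NE (General 1: 14 ≥ 10; General 2: 11 ≥ 9). General 2 gets 11.
Every other cell has a profitable deviation for at least one player. Highest of {13, 11} is 13.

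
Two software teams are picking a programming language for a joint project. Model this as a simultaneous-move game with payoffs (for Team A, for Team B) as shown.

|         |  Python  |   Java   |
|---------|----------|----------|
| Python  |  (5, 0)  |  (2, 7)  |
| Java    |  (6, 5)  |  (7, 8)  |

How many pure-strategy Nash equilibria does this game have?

Both Java: Team A gets 7 (best alternative 2); Team B gets 8 (best alternative 5). Neither deviates — NE.
Both Python is not a NE: Team A would switch to Java (6 > 5).
No other cell survives both best-response checks, so there is 1 pure NE.

1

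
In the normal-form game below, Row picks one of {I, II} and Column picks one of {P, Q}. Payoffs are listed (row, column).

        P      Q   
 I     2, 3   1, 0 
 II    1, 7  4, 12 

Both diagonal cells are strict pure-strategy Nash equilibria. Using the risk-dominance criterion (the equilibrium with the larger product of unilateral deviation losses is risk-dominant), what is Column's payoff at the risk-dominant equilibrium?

12

At (I, P): Row loses 2 − 1 = 1 by deviating; Column loses 3 − 0 = 3. Product = 1·3 = 3.
At (II, Q): Row loses 4 − 1 = 3 by deviating; Column loses 12 − 7 = 5. Product = 3·5 = 15.
15 > 3, so (II, Q) is risk-dominant. Column's payoff there is 12.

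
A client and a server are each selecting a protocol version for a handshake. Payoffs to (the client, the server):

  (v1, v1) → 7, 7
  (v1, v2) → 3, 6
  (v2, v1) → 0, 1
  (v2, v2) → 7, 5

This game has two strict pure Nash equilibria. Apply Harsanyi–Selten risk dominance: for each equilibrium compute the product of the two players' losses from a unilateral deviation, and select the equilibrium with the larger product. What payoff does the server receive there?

At both v1: the client loses 7 − 0 = 7 by deviating; the server loses 7 − 6 = 1. Product = 7·1 = 7.
At both v2: the client loses 7 − 3 = 4 by deviating; the server loses 5 − 1 = 4. Product = 4·4 = 16.
16 > 7, so both v2 is risk-dominant. The server's payoff there is 5.

5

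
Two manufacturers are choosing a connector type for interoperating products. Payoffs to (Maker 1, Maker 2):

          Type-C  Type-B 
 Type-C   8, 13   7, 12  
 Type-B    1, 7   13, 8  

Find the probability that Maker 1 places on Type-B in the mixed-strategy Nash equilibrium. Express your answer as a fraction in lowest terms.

Maker 1's mix p on Type-C must make Maker 2 indifferent between Type-C and Type-B.
Maker 2's payoff from Type-C: 13p + 7(1−p). From Type-B: 12p + 8(1−p).
Set equal: 1p = 1(1−p) → p = 1/2.
Probability on Type-B is 1 − 1/2 = 1/2.

1/2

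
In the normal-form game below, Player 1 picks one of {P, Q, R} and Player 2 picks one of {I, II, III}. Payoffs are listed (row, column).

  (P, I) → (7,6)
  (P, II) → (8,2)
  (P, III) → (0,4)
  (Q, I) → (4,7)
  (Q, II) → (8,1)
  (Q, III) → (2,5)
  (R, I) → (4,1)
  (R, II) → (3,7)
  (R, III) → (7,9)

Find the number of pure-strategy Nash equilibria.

2

(P, I): Player 1 gets 7 (best alternative 4); Player 2 gets 6 (best alternative 4). Neither deviates — NE.
(R, III): Player 1 gets 7 (best alternative 2); Player 2 gets 9 (best alternative 7). Neither deviates — NE.
(Q, II) is not a NE: Player 2 would switch to I (7 > 1).
No other cell survives both best-response checks, so there are 2 pure NE.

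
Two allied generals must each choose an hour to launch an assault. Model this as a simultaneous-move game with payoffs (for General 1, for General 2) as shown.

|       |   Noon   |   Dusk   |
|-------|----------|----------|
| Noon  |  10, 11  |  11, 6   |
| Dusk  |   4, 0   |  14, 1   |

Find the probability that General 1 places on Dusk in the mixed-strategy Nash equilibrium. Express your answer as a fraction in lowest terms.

General 1's mix p on Noon must make General 2 indifferent between Noon and Dusk.
General 2's payoff from Noon: 11p + 0(1−p). From Dusk: 6p + 1(1−p).
Set equal: 5p = 1(1−p) → p = 1/6.
Probability on Dusk is 1 − 1/6 = 5/6.

5/6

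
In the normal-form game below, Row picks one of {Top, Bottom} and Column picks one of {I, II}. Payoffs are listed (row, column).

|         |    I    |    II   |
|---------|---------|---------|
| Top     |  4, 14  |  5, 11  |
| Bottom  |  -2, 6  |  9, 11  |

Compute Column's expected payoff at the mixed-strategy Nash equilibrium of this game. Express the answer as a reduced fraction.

Row mixes with probability p on Top, chosen so Column is indifferent: 14p + 6(1−p) = 11p + 11(1−p) gives p = 5/8.
Column's expected payoff is 14·5/8 + 6·3/8 = 11.

11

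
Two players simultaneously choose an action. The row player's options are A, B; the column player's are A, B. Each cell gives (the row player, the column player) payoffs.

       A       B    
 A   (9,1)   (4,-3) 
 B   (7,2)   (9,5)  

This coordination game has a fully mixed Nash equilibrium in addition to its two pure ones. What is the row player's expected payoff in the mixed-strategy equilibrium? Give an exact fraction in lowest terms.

The column player mixes with probability q on A, chosen so the row player is indifferent: 9q + 4(1−q) = 7q + 9(1−q) gives q = 5/7.
The row player's expected payoff (from either row, since indifferent) is 9·5/7 + 4·2/7 = 53/7.

53/7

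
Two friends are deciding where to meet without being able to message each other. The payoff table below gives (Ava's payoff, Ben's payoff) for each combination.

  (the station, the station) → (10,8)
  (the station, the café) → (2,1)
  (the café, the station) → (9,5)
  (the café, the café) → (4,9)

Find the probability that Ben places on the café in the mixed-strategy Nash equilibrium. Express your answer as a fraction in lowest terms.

Ben's mix q on the station must make Ava indifferent between the station and the café.
Ava's payoff from the station: 10q + 2(1−q). From the café: 9q + 4(1−q).
Set equal: 1q = 2(1−q) → q = 2/3.
Probability on the café is 1 − 2/3 = 1/3.

1/3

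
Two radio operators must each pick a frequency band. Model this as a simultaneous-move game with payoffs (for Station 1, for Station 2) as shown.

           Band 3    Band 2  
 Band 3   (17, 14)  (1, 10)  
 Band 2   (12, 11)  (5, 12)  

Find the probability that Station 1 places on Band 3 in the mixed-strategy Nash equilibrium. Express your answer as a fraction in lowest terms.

Station 1's mix p on Band 3 must make Station 2 indifferent between Band 3 and Band 2.
Station 2's payoff from Band 3: 14p + 11(1−p). From Band 2: 10p + 12(1−p).
Set equal: 4p = 1(1−p) → p = 1/5.

1/5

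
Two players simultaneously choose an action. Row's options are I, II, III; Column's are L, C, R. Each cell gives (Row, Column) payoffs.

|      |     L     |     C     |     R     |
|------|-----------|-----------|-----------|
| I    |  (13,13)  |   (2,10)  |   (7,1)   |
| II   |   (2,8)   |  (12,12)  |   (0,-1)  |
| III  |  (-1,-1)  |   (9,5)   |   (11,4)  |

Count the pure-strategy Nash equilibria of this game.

(I, L): Row gets 13 (best alternative 2); Column gets 13 (best alternative 10). Neither deviates — NE.
(II, C): Row gets 12 (best alternative 9); Column gets 12 (best alternative 8). Neither deviates — NE.
(III, R) is not a NE: Column would switch to C (5 > 4).
No other cell survives both best-response checks, so there are 2 pure NE.

2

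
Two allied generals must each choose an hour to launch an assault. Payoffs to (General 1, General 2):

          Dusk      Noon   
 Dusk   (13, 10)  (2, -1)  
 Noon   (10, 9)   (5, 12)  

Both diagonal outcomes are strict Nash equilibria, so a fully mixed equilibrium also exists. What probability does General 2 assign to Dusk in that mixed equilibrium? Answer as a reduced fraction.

General 2's mix q on Dusk must make General 1 indifferent between Dusk and Noon.
General 1's payoff from Dusk: 13q + 2(1−q). From Noon: 10q + 5(1−q).
Set equal: 3q = 3(1−q) → q = 3/6 = 1/2.

1/2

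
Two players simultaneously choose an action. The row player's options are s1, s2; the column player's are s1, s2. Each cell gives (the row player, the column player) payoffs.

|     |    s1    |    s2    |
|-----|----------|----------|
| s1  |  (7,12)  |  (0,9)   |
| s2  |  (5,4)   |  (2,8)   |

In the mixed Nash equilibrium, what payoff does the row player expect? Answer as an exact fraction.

The column player mixes with probability q on s1, chosen so the row player is indifferent: 7q + 0(1−q) = 5q + 2(1−q) gives q = 1/2.
The row player's expected payoff (from either row, since indifferent) is 7·1/2 + 0·1/2 = 7/2.

7/2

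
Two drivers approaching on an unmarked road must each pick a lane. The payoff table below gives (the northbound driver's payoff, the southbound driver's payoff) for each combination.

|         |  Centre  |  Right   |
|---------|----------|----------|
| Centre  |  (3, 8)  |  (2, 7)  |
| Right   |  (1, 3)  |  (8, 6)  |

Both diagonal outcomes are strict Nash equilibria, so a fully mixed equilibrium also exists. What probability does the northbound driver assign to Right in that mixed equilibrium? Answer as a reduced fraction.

1/4

The northbound driver's mix p on Centre must make the southbound driver indifferent between Centre and Right.
The southbound driver's payoff from Centre: 8p + 3(1−p). From Right: 7p + 6(1−p).
Set equal: 1p = 3(1−p) → p = 3/4.
Probability on Right is 1 − 3/4 = 1/4.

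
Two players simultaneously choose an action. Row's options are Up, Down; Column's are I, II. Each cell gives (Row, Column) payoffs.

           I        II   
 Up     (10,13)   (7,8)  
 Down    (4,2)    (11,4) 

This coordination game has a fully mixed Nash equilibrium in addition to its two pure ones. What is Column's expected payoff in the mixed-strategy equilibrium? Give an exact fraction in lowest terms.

Row mixes with probability p on Up, chosen so Column is indifferent: 13p + 2(1−p) = 8p + 4(1−p) gives p = 2/7.
Column's expected payoff is 13·2/7 + 2·5/7 = 36/7.

36/7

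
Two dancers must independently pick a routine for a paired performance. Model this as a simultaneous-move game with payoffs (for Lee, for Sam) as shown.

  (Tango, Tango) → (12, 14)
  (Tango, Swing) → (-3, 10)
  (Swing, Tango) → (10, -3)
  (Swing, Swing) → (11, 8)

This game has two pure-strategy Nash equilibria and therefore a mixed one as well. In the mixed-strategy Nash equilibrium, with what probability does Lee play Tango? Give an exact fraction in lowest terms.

Lee's mix p on Tango must make Sam indifferent between Tango and Swing.
Sam's payoff from Tango: 14p + (-3)(1−p). From Swing: 10p + 8(1−p).
Set equal: 4p = 11(1−p) → p = 11/15.

11/15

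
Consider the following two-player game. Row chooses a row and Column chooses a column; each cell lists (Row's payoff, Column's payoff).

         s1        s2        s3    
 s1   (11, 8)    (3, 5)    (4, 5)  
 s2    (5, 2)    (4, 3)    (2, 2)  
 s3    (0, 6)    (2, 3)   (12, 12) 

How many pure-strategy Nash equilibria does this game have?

Both s1: Row gets 11 (best alternative 5); Column gets 8 (best alternative 5). Neither deviates — NE.
Both s2: Row gets 4 (best alternative 3); Column gets 3 (best alternative 2). Neither deviates — NE.
Both s3: Row gets 12 (best alternative 4); Column gets 12 (best alternative 6). Neither deviates — NE.
(s2, s1) is not a NE: Row would switch to s1 (11 > 5).
No other cell survives both best-response checks, so there are 3 pure NE.

3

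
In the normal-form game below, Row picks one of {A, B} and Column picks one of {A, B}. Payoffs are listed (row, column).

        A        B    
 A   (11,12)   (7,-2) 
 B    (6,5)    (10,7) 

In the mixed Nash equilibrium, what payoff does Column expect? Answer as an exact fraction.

Row mixes with probability p on A, chosen so Column is indifferent: 12p + 5(1−p) = (-2)p + 7(1−p) gives p = 1/8.
Column's expected payoff is 12·1/8 + 5·7/8 = 47/8.

47/8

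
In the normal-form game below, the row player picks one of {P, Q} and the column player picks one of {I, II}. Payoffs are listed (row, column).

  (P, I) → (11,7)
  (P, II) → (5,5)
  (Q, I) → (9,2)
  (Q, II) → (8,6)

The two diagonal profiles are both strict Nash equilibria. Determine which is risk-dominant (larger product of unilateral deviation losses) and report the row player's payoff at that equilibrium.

At (P, I): the row player loses 11 − 9 = 2 by deviating; the column player loses 7 − 5 = 2. Product = 2·2 = 4.
At (Q, II): the row player loses 8 − 5 = 3 by deviating; the column player loses 6 − 2 = 4. Product = 3·4 = 12.
12 > 4, so (Q, II) is risk-dominant. The row player's payoff there is 8.

8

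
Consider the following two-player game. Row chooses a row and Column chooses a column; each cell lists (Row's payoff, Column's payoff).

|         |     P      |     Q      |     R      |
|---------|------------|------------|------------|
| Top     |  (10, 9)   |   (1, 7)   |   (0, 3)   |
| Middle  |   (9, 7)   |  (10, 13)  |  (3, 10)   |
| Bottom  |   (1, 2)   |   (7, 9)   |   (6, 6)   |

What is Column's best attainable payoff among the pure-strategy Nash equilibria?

(Top, P) is a pure NE (Row: 10 ≥ 9; Column: 9 ≥ 7). Column gets 9.
(Middle, Q) is a pure NE (Row: 10 ≥ 7; Column: 13 ≥ 10). Column gets 13.
Every other cell has a profitable deviation for at least one player. Highest of {9, 13} is 13.

13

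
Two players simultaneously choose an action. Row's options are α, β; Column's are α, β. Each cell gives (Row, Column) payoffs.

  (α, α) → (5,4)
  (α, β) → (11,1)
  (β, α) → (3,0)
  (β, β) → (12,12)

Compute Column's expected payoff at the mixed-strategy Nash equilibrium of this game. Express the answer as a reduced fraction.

16/5

Row mixes with probability p on α, chosen so Column is indifferent: 4p + 0(1−p) = 1p + 12(1−p) gives p = 4/5.
Column's expected payoff is 4·4/5 + 0·1/5 = 16/5.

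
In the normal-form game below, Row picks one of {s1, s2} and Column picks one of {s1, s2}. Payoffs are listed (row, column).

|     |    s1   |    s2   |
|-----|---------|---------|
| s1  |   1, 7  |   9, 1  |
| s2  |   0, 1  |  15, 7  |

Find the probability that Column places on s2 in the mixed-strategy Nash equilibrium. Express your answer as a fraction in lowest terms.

Column's mix q on s1 must make Row indifferent between s1 and s2.
Row's payoff from s1: 1q + 9(1−q). From s2: 0q + 15(1−q).
Set equal: 1q = 6(1−q) → q = 6/7.
Probability on s2 is 1 − 6/7 = 1/7.

1/7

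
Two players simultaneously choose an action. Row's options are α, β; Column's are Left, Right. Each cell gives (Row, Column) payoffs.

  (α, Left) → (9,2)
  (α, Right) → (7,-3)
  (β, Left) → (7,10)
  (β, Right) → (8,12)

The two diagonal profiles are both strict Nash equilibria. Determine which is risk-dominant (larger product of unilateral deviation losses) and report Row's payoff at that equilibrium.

At (α, Left): Row loses 9 − 7 = 2 by deviating; Column loses 2 − (-3) = 5. Product = 2·5 = 10.
At (β, Right): Row loses 8 − 7 = 1 by deviating; Column loses 12 − 10 = 2. Product = 1·2 = 2.
10 > 2, so (α, Left) is risk-dominant. Row's payoff there is 9.

9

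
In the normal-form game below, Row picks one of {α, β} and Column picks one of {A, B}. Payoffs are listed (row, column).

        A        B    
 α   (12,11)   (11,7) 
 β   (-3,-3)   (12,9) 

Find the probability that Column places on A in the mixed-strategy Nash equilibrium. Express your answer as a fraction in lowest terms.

1/16

Column's mix q on A must make Row indifferent between α and β.
Row's payoff from α: 12q + 11(1−q). From β: (-3)q + 12(1−q).
Set equal: 15q = 1(1−q) → q = 1/16.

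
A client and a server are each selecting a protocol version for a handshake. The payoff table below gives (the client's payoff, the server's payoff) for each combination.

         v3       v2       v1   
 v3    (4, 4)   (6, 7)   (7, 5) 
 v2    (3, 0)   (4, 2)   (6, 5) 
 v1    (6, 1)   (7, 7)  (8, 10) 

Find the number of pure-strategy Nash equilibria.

Both v1: the client gets 8 (best alternative 7); the server gets 10 (best alternative 7). Neither deviates — NE.
Both v3 is not a NE: the client would switch to v1 (6 > 4).
No other cell survives both best-response checks, so there is 1 pure NE.

1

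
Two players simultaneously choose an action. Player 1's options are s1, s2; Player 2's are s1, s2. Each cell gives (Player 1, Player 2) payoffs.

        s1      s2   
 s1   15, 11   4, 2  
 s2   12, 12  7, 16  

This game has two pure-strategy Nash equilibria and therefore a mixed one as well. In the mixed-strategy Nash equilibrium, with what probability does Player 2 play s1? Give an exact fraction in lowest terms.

1/2

Player 2's mix q on s1 must make Player 1 indifferent between s1 and s2.
Player 1's payoff from s1: 15q + 4(1−q). From s2: 12q + 7(1−q).
Set equal: 3q = 3(1−q) → q = 3/6 = 1/2.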